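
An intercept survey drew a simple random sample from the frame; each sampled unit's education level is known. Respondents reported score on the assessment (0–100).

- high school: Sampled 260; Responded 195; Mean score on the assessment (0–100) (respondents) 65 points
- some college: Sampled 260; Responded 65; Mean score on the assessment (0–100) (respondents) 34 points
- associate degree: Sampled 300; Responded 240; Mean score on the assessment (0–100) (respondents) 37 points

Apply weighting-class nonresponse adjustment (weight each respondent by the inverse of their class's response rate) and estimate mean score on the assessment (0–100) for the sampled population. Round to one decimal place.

Response rates by class: high school 195/260 = 75%, some college 65/260 = 25%, associate degree 240/300 = 80%.
Weighting each respondent by the inverse class response rate inflates each class back to its sampled size, so the class weight is n_sampled:
  high school: 260 × 65 = 16,900
  some college: 260 × 34 = 8840
  associate degree: 300 × 37 = 11,100
Adjusted estimate = 36,840 / 820 = 44.9268 → 44.9.

44.9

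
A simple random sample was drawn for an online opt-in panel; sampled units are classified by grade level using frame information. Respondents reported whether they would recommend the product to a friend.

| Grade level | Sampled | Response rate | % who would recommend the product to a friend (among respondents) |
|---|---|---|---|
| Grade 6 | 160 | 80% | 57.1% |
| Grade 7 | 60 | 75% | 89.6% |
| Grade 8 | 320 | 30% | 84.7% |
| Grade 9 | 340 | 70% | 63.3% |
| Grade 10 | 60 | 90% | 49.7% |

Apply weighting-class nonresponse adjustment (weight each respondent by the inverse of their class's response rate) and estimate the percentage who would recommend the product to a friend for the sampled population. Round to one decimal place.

70.3%

Weighting each respondent by the inverse class response rate inflates each class back to its sampled size, so the class weight is n_sampled:
  Grade 6: 160 × 57.1 = 9136
  Grade 7: 60 × 89.6 = 5376
  Grade 8: 320 × 84.7 = 27,104
  Grade 9: 340 × 63.3 = 21,522
  Grade 10: 60 × 49.7 = 2982
Adjusted estimate = 66,120 / 940 = 70.3404 → 70.3%.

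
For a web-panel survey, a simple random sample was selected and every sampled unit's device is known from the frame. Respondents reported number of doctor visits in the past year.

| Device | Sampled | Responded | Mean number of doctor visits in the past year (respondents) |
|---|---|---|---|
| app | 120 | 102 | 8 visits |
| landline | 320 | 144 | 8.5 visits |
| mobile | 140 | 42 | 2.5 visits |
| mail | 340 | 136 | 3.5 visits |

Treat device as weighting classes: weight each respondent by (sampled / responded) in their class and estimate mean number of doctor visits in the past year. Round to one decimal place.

Class response rates: app 102/120 = 85%, landline 144/320 = 45%, mobile 42/140 = 30%, mail 136/340 = 40%.
With weight = n_sampled/n_responded per class, the weighted class total is n_sampled:
  app: 120 × 8 = 960
  landline: 320 × 8.5 = 2720
  mobile: 140 × 2.5 = 350
  mail: 340 × 3.5 = 1190
Adjusted estimate = 5220 / 920 = 5.67391 → 5.7.

5.7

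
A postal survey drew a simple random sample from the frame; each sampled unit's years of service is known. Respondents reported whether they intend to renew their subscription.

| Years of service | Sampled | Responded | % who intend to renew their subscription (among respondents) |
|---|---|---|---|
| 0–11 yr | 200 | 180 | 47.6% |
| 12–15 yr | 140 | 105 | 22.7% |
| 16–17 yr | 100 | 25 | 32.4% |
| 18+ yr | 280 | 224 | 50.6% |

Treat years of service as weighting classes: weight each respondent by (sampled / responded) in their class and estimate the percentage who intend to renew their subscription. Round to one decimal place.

41.8%

Response rates by class: 0–11 yr 180/200 = 90%, 12–15 yr 105/140 = 75%, 16–17 yr 25/100 = 25%, 18+ yr 224/280 = 80%.
Weighting each respondent by the inverse class response rate inflates each class back to its sampled size, so the class weight is n_sampled:
  0–11 yr: 200 × 47.6 = 9520
  12–15 yr: 140 × 22.7 = 3178
  16–17 yr: 100 × 32.4 = 3240
  18+ yr: 280 × 50.6 = 14,168
Adjusted estimate = 30,106 / 720 = 41.8139 → 41.8%.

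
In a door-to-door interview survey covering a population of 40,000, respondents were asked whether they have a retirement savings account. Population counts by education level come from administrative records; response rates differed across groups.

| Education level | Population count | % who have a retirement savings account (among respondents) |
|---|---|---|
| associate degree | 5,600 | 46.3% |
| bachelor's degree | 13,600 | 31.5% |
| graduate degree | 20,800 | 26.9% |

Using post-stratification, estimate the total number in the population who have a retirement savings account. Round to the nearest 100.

12,500

Estimated count per cell = population count × respondent percentage:
  associate degree: 5,600 × 46.3% = 2592.8
  bachelor's degree: 13,600 × 31.5% = 4284
  graduate degree: 20,800 × 26.9% = 5595.2
Estimated total = 12,472 → 12,500.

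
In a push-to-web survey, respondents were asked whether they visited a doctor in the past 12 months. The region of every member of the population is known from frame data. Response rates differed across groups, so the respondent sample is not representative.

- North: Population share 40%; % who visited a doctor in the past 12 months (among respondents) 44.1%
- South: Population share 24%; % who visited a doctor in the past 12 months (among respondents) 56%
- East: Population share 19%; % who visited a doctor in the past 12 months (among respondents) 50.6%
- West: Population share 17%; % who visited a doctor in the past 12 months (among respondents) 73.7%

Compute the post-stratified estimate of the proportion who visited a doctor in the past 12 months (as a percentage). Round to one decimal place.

53.2%

Reweight to the known region distribution:
  North: 0.4 × 44.1 = 17.64
  South: 0.24 × 56 = 13.44
  East: 0.19 × 50.6 = 9.614
  West: 0.17 × 73.7 = 12.529
Post-stratified estimate = 53.223 → 53.2%.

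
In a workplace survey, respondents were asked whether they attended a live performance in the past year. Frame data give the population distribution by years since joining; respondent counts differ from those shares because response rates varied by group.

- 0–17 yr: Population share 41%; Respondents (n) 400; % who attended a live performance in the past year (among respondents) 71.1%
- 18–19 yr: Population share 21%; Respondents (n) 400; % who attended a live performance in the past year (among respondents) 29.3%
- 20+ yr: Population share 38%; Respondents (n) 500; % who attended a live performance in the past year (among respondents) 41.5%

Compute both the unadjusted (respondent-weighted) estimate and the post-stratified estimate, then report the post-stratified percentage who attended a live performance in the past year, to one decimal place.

Naive respondent-only estimate (weights = respondent counts):
  (400/1300)×71.1 + (400/1300)×29.3 + (500/1300)×41.5 = 46.8538%
Post-stratified estimate weights by population shares:
  0.41×71.1 + 0.21×29.3 + 0.38×41.5 = 51.074%

51.1%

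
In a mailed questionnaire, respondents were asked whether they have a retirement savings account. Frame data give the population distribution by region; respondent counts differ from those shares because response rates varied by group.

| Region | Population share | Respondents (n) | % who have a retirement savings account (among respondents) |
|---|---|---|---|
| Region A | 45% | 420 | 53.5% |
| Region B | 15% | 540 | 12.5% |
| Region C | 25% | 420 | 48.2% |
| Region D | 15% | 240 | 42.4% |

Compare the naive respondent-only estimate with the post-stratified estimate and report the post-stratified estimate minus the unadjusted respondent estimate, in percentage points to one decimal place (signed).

Without adjustment, the pooled respondent share is:
  (420/1620)×53.5 + (540/1620)×12.5 + (420/1620)×48.2 + (240/1620)×42.4 = 36.8148%
Post-stratifying to population shares instead:
  0.45×53.5 + 0.15×12.5 + 0.25×48.2 + 0.15×42.4 = 44.36%
Difference = 44.36 − 36.8148 = 7.5452 pp.

+7.5 percentage points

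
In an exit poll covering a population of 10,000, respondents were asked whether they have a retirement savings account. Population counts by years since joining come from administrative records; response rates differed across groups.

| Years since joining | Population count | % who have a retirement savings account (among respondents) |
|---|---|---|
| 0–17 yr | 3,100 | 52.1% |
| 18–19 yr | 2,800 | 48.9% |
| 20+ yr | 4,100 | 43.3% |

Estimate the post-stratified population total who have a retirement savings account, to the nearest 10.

4,760

Each cell contributes its population count × the respondent rate:
  0–17 yr: 3,100 × 52.1% = 1615.1
  18–19 yr: 2,800 × 48.9% = 1369.2
  20+ yr: 4,100 × 43.3% = 1775.3
Estimated total = 4759.6 → 4,760.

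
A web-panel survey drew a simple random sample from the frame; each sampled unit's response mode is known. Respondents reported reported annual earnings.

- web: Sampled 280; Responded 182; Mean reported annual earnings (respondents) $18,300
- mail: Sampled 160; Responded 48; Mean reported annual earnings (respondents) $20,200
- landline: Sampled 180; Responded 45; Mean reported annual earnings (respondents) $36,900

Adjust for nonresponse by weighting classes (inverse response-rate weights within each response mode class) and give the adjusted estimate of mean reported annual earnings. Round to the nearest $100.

$24,200

Class response rates: web 182/280 = 65%, mail 48/160 = 30%, landline 45/180 = 25%.
Inverse-response-rate weighting restores each class to its sampled count, so class totals weight by n_sampled:
  web: 280 × 18,300 = 5,124,000
  mail: 160 × 20,200 = 3,232,000
  landline: 180 × 36,900 = 6,642,000
Adjusted estimate = 14,998,000 / 620 = 24190.3 → $24,200.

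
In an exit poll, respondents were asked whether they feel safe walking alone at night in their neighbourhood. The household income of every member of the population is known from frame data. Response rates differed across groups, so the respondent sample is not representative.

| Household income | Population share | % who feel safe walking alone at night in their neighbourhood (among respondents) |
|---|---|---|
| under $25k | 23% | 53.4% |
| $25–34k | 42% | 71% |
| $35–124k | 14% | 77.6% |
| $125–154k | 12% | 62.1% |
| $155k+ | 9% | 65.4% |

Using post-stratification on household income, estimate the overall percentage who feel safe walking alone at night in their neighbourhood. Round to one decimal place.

66.3%

Each cell contributes population-share × respondent value:
  under $25k: 0.23 × 53.4 = 12.282
  $25–34k: 0.42 × 71 = 29.82
  $35–124k: 0.14 × 77.6 = 10.864
  $125–154k: 0.12 × 62.1 = 7.452
  $155k+: 0.09 × 65.4 = 5.886
Post-stratified estimate = 66.304 → 66.3%.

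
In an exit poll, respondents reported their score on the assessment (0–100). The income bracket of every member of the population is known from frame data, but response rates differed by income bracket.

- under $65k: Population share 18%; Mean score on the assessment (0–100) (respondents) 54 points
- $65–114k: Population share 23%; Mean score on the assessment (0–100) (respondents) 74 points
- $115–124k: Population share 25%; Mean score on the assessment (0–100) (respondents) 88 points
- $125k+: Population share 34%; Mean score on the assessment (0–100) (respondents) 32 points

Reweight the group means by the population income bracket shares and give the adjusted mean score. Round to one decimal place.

Weight each group's respondent value by its population share:
  under $65k: 0.18 × 54 = 9.72
  $65–114k: 0.23 × 74 = 17.02
  $115–124k: 0.25 × 88 = 22
  $125k+: 0.34 × 32 = 10.88
Post-stratified estimate = 59.62 → 59.6.

59.6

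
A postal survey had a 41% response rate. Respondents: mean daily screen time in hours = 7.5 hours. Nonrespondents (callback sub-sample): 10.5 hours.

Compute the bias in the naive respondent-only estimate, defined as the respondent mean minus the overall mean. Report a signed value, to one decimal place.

Nonresponse fraction = 1 − 0.41 = 0.59.
Bias = (nonresponse fraction) × (respondent mean − nonrespondent mean)
     = 0.59 × (7.5 − 10.5) = 0.59 × -3 = -1.77.

-1.8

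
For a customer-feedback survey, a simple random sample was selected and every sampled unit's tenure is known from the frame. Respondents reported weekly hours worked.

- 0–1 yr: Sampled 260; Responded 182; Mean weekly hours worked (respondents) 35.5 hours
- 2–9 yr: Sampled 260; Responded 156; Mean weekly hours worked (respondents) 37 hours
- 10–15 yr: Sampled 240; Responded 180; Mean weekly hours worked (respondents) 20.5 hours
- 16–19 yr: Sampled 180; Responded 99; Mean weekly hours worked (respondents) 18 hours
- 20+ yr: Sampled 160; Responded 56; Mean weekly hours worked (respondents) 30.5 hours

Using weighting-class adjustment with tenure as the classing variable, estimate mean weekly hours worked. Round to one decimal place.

29.0

Response rates by class: 0–1 yr 182/260 = 70%, 2–9 yr 156/260 = 60%, 10–15 yr 180/240 = 75%, 16–19 yr 99/180 = 55%, 20+ yr 56/160 = 35%.
Inverse-response-rate weighting restores each class to its sampled count, so class totals weight by n_sampled:
  0–1 yr: 260 × 35.5 = 9230
  2–9 yr: 260 × 37 = 9620
  10–15 yr: 240 × 20.5 = 4920
  16–19 yr: 180 × 18 = 3240
  20+ yr: 160 × 30.5 = 4880
Adjusted estimate = 31,890 / 1,100 = 28.9909 → 29.0.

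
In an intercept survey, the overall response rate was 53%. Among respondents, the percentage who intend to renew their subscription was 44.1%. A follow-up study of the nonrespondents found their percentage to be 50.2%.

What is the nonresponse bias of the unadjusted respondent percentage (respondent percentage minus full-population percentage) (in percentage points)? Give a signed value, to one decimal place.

-2.9 percentage points

Nonresponse fraction = 1 − 0.53 = 0.47.
Bias = (nonresponse fraction) × (respondent percentage − nonrespondent percentage)
     = 0.47 × (44.1 − 50.2) = 0.47 × -6.1 = -2.867.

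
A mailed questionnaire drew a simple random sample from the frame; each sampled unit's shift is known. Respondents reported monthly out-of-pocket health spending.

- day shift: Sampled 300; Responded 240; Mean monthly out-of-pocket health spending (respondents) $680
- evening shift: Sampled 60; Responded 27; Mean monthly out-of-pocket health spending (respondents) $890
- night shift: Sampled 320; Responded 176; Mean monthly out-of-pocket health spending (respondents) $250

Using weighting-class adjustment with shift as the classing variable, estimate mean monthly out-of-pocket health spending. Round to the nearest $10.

Class response rates: day shift 240/300 = 80%, evening shift 27/60 = 45%, night shift 176/320 = 55%.
Each respondent's weight = sampled/responded in their class; summing within a class gives n_sampled, so:
  day shift: 300 × 680 = 204,000
  evening shift: 60 × 890 = 53,400
  night shift: 320 × 250 = 80,000
Adjusted estimate = 337,400 / 680 = 496.176 → $500.

$500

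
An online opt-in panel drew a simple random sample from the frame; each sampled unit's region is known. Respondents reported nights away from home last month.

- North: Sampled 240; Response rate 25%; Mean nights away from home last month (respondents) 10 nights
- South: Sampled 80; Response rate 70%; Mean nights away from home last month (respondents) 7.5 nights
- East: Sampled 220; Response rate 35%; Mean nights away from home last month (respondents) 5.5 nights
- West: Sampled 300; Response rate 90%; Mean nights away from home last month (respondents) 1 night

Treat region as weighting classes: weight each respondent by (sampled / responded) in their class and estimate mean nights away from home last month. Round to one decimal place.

With weight = n_sampled/n_responded per class, the weighted class total is n_sampled:
  North: 240 × 10 = 2400
  South: 80 × 7.5 = 600
  East: 220 × 5.5 = 1210
  West: 300 × 1 = 300
Adjusted estimate = 4510 / 840 = 5.36905 → 5.4.

5.4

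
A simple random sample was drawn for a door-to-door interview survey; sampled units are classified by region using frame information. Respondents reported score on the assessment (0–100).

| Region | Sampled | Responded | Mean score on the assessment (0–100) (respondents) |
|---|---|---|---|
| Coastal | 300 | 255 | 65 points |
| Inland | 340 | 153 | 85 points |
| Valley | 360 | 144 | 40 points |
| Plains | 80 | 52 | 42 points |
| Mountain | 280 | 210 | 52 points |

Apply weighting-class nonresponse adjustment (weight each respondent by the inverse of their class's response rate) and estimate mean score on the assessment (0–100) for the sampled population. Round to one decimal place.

Class response rates: Coastal 255/300 = 85%, Inland 153/340 = 45%, Valley 144/360 = 40%, Plains 52/80 = 65%, Mountain 210/280 = 75%.
With weight = n_sampled/n_responded per class, the weighted class total is n_sampled:
  Coastal: 300 × 65 = 19,500
  Inland: 340 × 85 = 28,900
  Valley: 360 × 40 = 14,400
  Plains: 80 × 42 = 3360
  Mountain: 280 × 52 = 14,560
Adjusted estimate = 80,720 / 1,360 = 59.3529 → 59.4.

59.4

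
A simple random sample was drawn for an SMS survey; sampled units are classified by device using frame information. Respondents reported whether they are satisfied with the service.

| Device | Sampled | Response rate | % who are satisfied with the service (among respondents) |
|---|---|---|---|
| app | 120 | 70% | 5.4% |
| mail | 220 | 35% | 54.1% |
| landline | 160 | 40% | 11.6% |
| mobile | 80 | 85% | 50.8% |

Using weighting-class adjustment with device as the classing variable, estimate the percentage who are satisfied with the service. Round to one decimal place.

Each respondent's weight = sampled/responded in their class; summing within a class gives n_sampled, so:
  app: 120 × 5.4 = 648
  mail: 220 × 54.1 = 11,902
  landline: 160 × 11.6 = 1856
  mobile: 80 × 50.8 = 4064
Adjusted estimate = 18,470 / 580 = 31.8448 → 31.8%.

31.8%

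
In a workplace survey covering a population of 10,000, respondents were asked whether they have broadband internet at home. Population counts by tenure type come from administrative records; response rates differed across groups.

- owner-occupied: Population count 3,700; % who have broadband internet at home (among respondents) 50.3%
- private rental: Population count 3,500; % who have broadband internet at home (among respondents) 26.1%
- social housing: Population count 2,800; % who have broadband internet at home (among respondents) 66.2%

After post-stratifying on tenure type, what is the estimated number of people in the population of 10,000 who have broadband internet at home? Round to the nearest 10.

4,630

Each cell contributes its population count × the respondent rate:
  owner-occupied: 3,700 × 50.3% = 1861.1
  private rental: 3,500 × 26.1% = 913.5
  social housing: 2,800 × 66.2% = 1853.6
Estimated total = 4628.2 → 4,630.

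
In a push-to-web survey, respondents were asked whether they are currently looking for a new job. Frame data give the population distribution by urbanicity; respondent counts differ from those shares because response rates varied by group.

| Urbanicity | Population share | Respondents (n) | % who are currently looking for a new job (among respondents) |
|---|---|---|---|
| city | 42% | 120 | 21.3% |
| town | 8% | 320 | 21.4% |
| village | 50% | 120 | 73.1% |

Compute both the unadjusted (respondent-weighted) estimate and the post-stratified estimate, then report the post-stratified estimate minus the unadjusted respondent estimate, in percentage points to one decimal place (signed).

+14.8 percentage points

Without adjustment, the pooled respondent share is:
  (120/560)×21.3 + (320/560)×21.4 + (120/560)×73.1 = 32.4571%
Post-stratifying to population shares instead:
  0.42×21.3 + 0.08×21.4 + 0.5×73.1 = 47.208%
Difference = 47.208 − 32.4571 = 14.7509 pp.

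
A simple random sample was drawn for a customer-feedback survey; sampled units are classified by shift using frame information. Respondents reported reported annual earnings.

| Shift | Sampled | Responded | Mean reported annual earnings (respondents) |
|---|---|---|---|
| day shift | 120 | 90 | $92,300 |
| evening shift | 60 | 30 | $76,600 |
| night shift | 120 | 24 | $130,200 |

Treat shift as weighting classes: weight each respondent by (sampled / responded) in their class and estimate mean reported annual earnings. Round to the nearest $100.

$104,300

Class response rates: day shift 90/120 = 75%, evening shift 30/60 = 50%, night shift 24/120 = 20%.
With weight = n_sampled/n_responded per class, the weighted class total is n_sampled:
  day shift: 120 × 92,300 = 11,076,000
  evening shift: 60 × 76,600 = 4,596,000
  night shift: 120 × 130,200 = 15,624,000
Adjusted estimate = 31,296,000 / 300 = 104,320 → $104,300.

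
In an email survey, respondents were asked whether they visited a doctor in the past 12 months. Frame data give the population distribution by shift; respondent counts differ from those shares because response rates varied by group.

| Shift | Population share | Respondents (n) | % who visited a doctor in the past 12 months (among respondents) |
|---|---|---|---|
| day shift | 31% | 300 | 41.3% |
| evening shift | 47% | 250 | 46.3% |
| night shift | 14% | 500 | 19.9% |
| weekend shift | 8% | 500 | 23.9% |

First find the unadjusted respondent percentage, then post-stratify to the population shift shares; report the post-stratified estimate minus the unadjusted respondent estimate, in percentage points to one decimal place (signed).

+9.7 percentage points

Naive respondent-only estimate (weights = respondent counts):
  (300/1550)×41.3 + (250/1550)×46.3 + (500/1550)×19.9 + (500/1550)×23.9 = 29.5903%
Post-stratifying to population shares instead:
  0.31×41.3 + 0.47×46.3 + 0.14×19.9 + 0.08×23.9 = 39.262%
Difference = 39.262 − 29.5903 = 9.6717 pp.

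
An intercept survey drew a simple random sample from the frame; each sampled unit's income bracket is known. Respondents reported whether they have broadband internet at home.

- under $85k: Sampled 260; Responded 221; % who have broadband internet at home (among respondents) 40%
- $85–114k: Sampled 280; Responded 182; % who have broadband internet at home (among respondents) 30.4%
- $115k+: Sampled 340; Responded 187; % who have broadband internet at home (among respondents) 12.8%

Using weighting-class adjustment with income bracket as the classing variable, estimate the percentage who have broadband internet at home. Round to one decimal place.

26.4%

Response rates by class: under $85k 221/260 = 85%, $85–114k 182/280 = 65%, $115k+ 187/340 = 55%.
Each respondent's weight = sampled/responded in their class; summing within a class gives n_sampled, so:
  under $85k: 260 × 40 = 10,400
  $85–114k: 280 × 30.4 = 8512
  $115k+: 340 × 12.8 = 4352
Adjusted estimate = 23,264 / 880 = 26.4364 → 26.4%.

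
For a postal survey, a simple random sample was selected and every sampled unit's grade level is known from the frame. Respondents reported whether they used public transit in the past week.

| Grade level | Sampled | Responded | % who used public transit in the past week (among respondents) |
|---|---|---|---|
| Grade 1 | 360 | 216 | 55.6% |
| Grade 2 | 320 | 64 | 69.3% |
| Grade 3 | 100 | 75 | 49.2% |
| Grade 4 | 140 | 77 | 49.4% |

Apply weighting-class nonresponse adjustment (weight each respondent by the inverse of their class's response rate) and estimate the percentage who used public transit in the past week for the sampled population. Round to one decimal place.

Class response rates: Grade 1 216/360 = 60%, Grade 2 64/320 = 20%, Grade 3 75/100 = 75%, Grade 4 77/140 = 55%.
Inverse-response-rate weighting restores each class to its sampled count, so class totals weight by n_sampled:
  Grade 1: 360 × 55.6 = 20,016
  Grade 2: 320 × 69.3 = 22,176
  Grade 3: 100 × 49.2 = 4920
  Grade 4: 140 × 49.4 = 6916
Adjusted estimate = 54,028 / 920 = 58.7261 → 58.7%.

58.7%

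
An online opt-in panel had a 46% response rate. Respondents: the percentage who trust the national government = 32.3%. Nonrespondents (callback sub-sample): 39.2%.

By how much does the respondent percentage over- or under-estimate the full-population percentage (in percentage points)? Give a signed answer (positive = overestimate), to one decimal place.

-3.7 percentage points

Nonresponse fraction = 1 − 0.46 = 0.54.
Bias = (nonresponse fraction) × (respondent percentage − nonrespondent percentage)
     = 0.54 × (32.3 − 39.2) = 0.54 × -6.9 = -3.726.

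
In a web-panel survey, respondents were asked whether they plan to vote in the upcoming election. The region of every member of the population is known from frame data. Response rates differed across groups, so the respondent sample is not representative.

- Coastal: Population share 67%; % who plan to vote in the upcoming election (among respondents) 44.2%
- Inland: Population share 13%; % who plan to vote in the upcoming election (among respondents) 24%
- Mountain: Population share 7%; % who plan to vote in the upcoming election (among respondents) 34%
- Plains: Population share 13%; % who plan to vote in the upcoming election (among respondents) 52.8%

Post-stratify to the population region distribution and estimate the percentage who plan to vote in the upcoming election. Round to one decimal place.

Each cell contributes population-share × respondent value:
  Coastal: 0.67 × 44.2 = 29.614
  Inland: 0.13 × 24 = 3.12
  Mountain: 0.07 × 34 = 2.38
  Plains: 0.13 × 52.8 = 6.864
Post-stratified estimate = 41.978 → 42.0%.

42.0%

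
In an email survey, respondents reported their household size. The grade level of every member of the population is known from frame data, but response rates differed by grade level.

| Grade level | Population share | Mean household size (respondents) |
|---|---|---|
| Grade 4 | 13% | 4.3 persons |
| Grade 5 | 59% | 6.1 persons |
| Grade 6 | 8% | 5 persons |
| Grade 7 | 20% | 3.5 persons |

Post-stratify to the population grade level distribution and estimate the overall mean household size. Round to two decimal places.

5.26

Each cell contributes population-share × respondent value:
  Grade 4: 0.13 × 4.3 = 0.559
  Grade 5: 0.59 × 6.1 = 3.599
  Grade 6: 0.08 × 5 = 0.4
  Grade 7: 0.2 × 3.5 = 0.7
Post-stratified estimate = 5.258 → 5.26.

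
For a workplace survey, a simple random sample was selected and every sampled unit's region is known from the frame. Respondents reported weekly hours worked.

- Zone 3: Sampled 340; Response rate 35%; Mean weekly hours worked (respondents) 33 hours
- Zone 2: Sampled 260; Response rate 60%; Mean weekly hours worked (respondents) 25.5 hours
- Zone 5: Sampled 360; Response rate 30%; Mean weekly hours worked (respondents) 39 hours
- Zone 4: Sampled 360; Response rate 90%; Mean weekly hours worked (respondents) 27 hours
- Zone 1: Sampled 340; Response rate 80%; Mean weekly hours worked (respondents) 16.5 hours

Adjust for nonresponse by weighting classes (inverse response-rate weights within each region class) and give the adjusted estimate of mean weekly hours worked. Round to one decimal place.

Weighting each respondent by the inverse class response rate inflates each class back to its sampled size, so the class weight is n_sampled:
  Zone 3: 340 × 33 = 11,220
  Zone 2: 260 × 25.5 = 6630
  Zone 5: 360 × 39 = 14,040
  Zone 4: 360 × 27 = 9720
  Zone 1: 340 × 16.5 = 5610
Adjusted estimate = 47,220 / 1,660 = 28.4458 → 28.4.

28.4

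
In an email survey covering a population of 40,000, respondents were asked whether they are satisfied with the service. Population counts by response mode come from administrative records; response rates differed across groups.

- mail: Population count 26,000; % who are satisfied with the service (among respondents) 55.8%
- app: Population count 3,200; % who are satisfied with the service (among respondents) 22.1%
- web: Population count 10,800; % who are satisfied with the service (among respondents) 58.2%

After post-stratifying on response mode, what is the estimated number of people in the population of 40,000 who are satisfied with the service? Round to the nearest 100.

21,500

Estimated count per cell = population count × respondent percentage:
  mail: 26,000 × 55.8% = 14,508
  app: 3,200 × 22.1% = 707.2
  web: 10,800 × 58.2% = 6285.6
Estimated total = 21500.8 → 21,500.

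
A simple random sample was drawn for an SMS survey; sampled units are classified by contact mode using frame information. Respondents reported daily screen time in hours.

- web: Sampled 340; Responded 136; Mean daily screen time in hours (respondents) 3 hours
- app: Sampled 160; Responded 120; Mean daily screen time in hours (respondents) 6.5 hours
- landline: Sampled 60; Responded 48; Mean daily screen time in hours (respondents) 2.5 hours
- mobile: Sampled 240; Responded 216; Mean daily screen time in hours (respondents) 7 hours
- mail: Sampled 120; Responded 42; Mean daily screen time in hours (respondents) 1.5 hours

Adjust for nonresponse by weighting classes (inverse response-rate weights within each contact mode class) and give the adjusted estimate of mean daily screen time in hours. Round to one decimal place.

4.4

Response rates by class: web 136/340 = 40%, app 120/160 = 75%, landline 48/60 = 80%, mobile 216/240 = 90%, mail 42/120 = 35%.
Weighting each respondent by the inverse class response rate inflates each class back to its sampled size, so the class weight is n_sampled:
  web: 340 × 3 = 1020
  app: 160 × 6.5 = 1040
  landline: 60 × 2.5 = 150
  mobile: 240 × 7 = 1680
  mail: 120 × 1.5 = 180
Adjusted estimate = 4070 / 920 = 4.42391 → 4.4.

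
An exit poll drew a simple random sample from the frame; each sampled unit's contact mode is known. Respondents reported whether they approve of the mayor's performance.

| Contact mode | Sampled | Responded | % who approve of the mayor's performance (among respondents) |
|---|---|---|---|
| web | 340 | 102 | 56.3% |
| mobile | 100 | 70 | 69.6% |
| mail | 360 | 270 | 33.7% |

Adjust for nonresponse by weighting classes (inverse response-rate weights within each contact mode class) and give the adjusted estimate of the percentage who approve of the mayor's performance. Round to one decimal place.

47.8%

Class response rates: web 102/340 = 30%, mobile 70/100 = 70%, mail 270/360 = 75%.
With weight = n_sampled/n_responded per class, the weighted class total is n_sampled:
  web: 340 × 56.3 = 19,142
  mobile: 100 × 69.6 = 6960
  mail: 360 × 33.7 = 12132
Adjusted estimate = 38,234 / 800 = 47.7925 → 47.8%.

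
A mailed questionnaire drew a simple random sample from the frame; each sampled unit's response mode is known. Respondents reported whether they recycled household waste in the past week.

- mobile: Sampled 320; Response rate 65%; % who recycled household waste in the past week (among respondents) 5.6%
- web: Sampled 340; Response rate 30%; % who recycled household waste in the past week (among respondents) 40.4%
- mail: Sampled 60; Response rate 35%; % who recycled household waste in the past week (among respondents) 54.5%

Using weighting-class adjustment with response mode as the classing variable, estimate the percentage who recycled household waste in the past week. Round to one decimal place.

26.1%

Each respondent's weight = sampled/responded in their class; summing within a class gives n_sampled, so:
  mobile: 320 × 5.6 = 1792
  web: 340 × 40.4 = 13,736
  mail: 60 × 54.5 = 3270
Adjusted estimate = 18,798 / 720 = 26.1083 → 26.1%.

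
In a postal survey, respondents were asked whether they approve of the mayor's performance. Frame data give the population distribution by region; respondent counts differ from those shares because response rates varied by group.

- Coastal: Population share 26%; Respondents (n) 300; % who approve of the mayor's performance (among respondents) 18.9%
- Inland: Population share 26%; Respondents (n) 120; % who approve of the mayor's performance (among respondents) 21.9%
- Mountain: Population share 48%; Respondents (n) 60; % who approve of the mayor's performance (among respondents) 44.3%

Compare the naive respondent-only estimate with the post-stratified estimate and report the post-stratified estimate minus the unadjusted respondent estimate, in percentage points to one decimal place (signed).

Without adjustment, the pooled respondent share is:
  (300/480)×18.9 + (120/480)×21.9 + (60/480)×44.3 = 22.825%
Reweighting by population region shares:
  0.26×18.9 + 0.26×21.9 + 0.48×44.3 = 31.872%
Difference = 31.872 − 22.825 = 9.047 pp.

+9.0 percentage points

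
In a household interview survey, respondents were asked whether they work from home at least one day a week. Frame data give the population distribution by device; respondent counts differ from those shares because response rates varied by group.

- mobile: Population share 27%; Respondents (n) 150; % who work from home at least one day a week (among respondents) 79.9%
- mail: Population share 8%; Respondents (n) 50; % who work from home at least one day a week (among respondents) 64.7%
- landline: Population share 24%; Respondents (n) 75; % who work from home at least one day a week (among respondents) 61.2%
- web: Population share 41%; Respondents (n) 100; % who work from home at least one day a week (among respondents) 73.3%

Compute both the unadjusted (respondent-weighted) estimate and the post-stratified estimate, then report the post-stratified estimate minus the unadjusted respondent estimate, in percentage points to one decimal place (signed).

-0.9 percentage points

Naive respondent-only estimate (weights = respondent counts):
  (150/375)×79.9 + (50/375)×64.7 + (75/375)×61.2 + (100/375)×73.3 = 72.3733%
Post-stratified estimate weights by population shares:
  0.27×79.9 + 0.08×64.7 + 0.24×61.2 + 0.41×73.3 = 71.49%
Difference = 71.49 − 72.3733 = -0.8833 pp.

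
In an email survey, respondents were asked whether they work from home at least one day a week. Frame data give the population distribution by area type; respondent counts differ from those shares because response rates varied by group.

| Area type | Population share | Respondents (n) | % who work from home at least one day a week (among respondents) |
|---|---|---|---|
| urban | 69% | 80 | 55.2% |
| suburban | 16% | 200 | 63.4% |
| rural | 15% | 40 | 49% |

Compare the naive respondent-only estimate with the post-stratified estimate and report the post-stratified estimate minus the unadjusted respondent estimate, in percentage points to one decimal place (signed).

Naive respondent-only estimate (weights = respondent counts):
  (80/320)×55.2 + (200/320)×63.4 + (40/320)×49 = 59.55%
Reweighting by population area type shares:
  0.69×55.2 + 0.16×63.4 + 0.15×49 = 55.582%
Difference = 55.582 − 59.55 = -3.968 pp.

-4.0 percentage points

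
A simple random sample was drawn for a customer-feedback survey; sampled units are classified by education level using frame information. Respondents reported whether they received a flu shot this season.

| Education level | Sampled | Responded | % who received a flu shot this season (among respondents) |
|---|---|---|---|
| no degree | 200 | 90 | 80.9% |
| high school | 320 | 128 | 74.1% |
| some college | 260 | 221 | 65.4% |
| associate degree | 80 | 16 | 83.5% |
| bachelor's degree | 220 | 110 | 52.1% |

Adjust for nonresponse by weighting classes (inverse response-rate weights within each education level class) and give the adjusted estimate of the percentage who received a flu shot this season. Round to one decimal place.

Class response rates: no degree 90/200 = 45%, high school 128/320 = 40%, some college 221/260 = 85%, associate degree 16/80 = 20%, bachelor's degree 110/220 = 50%.
Inverse-response-rate weighting restores each class to its sampled count, so class totals weight by n_sampled:
  no degree: 200 × 80.9 = 16180
  high school: 320 × 74.1 = 23,712
  some college: 260 × 65.4 = 17,004
  associate degree: 80 × 83.5 = 6680
  bachelor's degree: 220 × 52.1 = 11,462
Adjusted estimate = 75,038 / 1,080 = 69.4796 → 69.5%.

69.5%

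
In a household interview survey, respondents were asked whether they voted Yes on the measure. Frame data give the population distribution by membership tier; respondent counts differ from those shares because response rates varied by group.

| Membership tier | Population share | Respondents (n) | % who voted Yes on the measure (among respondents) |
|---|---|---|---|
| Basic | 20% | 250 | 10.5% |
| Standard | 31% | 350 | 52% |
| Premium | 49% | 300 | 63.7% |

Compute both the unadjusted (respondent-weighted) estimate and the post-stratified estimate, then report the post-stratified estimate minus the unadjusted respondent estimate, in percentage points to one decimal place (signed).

Unadjusted (pooled respondent) estimate weights by respondent counts:
  (250/900)×10.5 + (350/900)×52 + (300/900)×63.7 = 44.3722%
Post-stratified estimate weights by population shares:
  0.2×10.5 + 0.31×52 + 0.49×63.7 = 49.433%
Difference = 49.433 − 44.3722 = 5.0608 pp.

+5.1 percentage points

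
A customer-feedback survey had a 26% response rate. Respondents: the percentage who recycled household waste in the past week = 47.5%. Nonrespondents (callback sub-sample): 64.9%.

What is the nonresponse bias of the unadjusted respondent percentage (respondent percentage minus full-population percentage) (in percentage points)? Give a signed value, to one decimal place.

Nonresponse fraction = 1 − 0.26 = 0.74.
Bias = (nonresponse fraction) × (respondent percentage − nonrespondent percentage)
     = 0.74 × (47.5 − 64.9) = 0.74 × -17.4 = -12.876.

-12.9 percentage points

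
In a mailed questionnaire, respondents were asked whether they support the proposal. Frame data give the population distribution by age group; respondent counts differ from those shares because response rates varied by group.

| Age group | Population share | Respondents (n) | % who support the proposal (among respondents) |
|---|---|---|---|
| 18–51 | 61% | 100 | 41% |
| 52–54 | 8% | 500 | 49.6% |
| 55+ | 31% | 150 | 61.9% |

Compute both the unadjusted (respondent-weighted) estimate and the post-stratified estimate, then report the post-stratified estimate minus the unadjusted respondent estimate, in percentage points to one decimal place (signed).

-2.7 percentage points

Unadjusted (pooled respondent) estimate weights by respondent counts:
  (100/750)×41 + (500/750)×49.6 + (150/750)×61.9 = 50.9133%
Post-stratifying to population shares instead:
  0.61×41 + 0.08×49.6 + 0.31×61.9 = 48.167%
Difference = 48.167 − 50.9133 = -2.7463 pp.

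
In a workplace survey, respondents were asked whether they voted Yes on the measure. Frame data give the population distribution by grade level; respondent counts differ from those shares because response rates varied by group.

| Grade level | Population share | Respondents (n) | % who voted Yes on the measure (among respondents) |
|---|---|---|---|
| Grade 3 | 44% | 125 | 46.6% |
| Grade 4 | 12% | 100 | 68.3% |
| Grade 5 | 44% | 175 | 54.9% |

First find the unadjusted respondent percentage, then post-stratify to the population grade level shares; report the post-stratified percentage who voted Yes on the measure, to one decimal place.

52.9%

Unadjusted (pooled respondent) estimate weights by respondent counts:
  (125/400)×46.6 + (100/400)×68.3 + (175/400)×54.9 = 55.6562%
Reweighting by population grade level shares:
  0.44×46.6 + 0.12×68.3 + 0.44×54.9 = 52.856%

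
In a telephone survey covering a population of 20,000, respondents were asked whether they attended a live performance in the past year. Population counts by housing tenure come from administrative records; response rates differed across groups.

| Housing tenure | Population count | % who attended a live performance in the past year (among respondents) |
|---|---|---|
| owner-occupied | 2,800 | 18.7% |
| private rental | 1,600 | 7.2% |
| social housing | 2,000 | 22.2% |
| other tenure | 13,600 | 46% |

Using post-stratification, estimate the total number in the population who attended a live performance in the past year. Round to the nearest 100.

7,300

Apply each group's respondent rate to its population count:
  owner-occupied: 2,800 × 18.7% = 523.6
  private rental: 1,600 × 7.2% = 115.2
  social housing: 2,000 × 22.2% = 444
  other tenure: 13,600 × 46% = 6256
Estimated total = 7338.8 → 7,300.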